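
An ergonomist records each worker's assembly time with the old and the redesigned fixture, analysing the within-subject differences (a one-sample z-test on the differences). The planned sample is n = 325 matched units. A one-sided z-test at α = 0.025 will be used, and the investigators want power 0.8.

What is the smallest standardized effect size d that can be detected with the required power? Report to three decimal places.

d ≈ 0.155

Need Φ(δ − 1.960) = 0.8, so δ = 1.960 + 0.842 = 2.802.
δ = d·√n ⇒ d = δ/√n = 2.802/√325 = 0.1554.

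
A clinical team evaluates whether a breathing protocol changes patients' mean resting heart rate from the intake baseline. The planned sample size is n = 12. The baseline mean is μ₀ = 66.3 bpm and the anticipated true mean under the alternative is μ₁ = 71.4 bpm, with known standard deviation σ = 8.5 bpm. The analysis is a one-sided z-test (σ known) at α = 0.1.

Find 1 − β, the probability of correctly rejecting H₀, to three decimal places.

Standardized effect: d = |μ₁ − μ₀| / σ = |71.4 − 66.3| / 8.5 = 0.6000
Noncentrality parameter: λ = d·√n = 0.6000 × √12 = 2.0785
One-sided α = 0.1 → critical value z_{0.1} = 1.282.
Power = Φ(λ − 1.282) = Φ(0.797) = 0.7872.

Power ≈ 0.787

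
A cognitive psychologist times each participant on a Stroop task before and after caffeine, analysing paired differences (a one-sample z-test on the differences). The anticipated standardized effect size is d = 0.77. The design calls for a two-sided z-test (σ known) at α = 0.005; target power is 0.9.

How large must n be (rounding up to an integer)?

For power 0.9 need Φ(δ − z_{0.0025}) = 0.9, so δ = z_{0.0025} + z_{0.10} = 2.807 + 1.282 = 4.089.
(The Φ(−δ − z_{α/2}) term is vanishingly small for δ > 0 and is dropped in the standard sample-size formula.)
δ = d·√n ⇒ n = (δ/d)² = (4.089 / 0.77)² = 28.19.
Round up to the next whole unit.

n = 29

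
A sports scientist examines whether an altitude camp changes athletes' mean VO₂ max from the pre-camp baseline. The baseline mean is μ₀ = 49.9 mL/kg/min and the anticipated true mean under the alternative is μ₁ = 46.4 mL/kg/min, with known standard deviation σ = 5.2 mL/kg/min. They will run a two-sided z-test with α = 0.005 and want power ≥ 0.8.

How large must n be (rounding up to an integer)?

Standardized effect: d = |μ₁ − μ₀| / σ = |46.4 − 49.9| / 5.2 = 0.6731
For power 0.8 need Φ(δ − z_{0.0025}) = 0.8, so δ = z_{0.0025} + z_{0.20} = 2.807 + 0.842 = 3.649.
(For δ > 0 the lower-tail rejection region contributes negligibly to power, so the one-term inversion is standard.)
δ = d·√n ⇒ n = (δ/d)² = (3.649 / 0.6731)² = 29.39.
Rounding up, n = 30.

n = 30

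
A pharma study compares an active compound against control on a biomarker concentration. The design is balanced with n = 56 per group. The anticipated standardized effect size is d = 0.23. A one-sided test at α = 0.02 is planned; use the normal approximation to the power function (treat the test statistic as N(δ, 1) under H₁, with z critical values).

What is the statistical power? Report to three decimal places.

Noncentrality parameter: δ = d·√(n/2) = 0.23 × √(56/2) = 1.2170
One-sided α = 0.02 → critical value z_{0.02} = 2.054.
Power = Φ(δ − 2.054) = Φ(-0.837) = 0.2014.

Power ≈ 0.201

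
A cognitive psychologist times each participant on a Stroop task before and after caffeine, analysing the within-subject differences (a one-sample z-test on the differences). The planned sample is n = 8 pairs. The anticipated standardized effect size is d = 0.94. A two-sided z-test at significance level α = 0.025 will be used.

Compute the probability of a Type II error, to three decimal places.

Noncentrality parameter: δ = d·√n = 0.94 × √8 = 2.6587
Critical value for a two-sided test at α = 0.025: z_{α/2} = 2.241.
Power = Φ(δ − 2.241) + Φ(−δ − 2.241) = Φ(0.417) + Φ(-4.900) = 0.6618 + 0.0000 = 0.6618.
Type II error: β = 1 − power = 1 − 0.6618 = 0.3382.

β ≈ 0.338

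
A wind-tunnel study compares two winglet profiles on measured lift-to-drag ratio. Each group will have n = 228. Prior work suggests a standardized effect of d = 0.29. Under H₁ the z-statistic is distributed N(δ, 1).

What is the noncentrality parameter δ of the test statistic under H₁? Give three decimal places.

δ ≈ 3.096

δ = d·√(n/2) = 0.29 × √(228/2) = 3.0964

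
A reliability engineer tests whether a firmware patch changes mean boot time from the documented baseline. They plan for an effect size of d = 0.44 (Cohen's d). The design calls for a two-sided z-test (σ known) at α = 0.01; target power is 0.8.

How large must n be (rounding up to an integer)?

n = 61

Set Φ(δ − 2.576) = 0.8; then δ − 2.576 = Φ⁻¹(0.8) = 0.842, giving δ = 3.417.
(For δ > 0 the lower-tail rejection region contributes negligibly to power, so the one-term inversion is standard.)
δ = d·√n ⇒ n = (δ/d)² = (3.417 / 0.44)² = 60.33.
Rounding up, n = 61.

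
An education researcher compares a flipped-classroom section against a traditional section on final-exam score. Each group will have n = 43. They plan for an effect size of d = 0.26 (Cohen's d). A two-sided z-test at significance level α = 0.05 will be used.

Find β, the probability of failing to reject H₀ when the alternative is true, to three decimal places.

Noncentrality parameter: δ = d·√(n/2) = 0.26 × √(43/2) = 1.2056
Two-sided α = 0.05 → critical value z_{0.025} = 1.960.
Power = Φ(δ − 1.960) + Φ(−δ − 1.960) = Φ(-0.754) + Φ(-3.166) = 0.2253 + 0.0008 = 0.2261.
Type II error: β = 1 − power = 1 − 0.2261 = 0.7739.

β ≈ 0.774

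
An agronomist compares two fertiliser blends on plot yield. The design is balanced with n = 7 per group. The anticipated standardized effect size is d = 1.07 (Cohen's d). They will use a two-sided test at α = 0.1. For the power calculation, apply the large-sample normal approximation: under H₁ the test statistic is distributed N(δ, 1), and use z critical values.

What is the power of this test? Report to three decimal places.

Power ≈ 0.640

Noncentrality parameter: δ = d·√(n/2) = 1.07 × √(7/2) = 2.0018
Two-sided α = 0.1 → critical value z_{0.05} = 1.645.
Power = Φ(δ − 1.645) + Φ(−δ − 1.645) = Φ(0.357) + Φ(-3.647) = 0.6394 + 0.0001 = 0.6396.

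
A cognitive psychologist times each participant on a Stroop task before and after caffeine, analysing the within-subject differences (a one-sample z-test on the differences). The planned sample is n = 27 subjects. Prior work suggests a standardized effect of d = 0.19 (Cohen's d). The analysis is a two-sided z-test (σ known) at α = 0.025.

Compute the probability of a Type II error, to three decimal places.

β ≈ 0.894

Noncentrality parameter: δ = d·√n = 0.19 × √27 = 0.9873
Two-sided α = 0.025 → critical value z_{0.0125} = 2.241.
Power = Φ(δ − 2.241) + Φ(−δ − 2.241) = Φ(-1.254) + Φ(-3.229) = 0.1049 + 0.0006 = 0.1055.
Type II error: β = 1 − power = 1 − 0.1055 = 0.8945.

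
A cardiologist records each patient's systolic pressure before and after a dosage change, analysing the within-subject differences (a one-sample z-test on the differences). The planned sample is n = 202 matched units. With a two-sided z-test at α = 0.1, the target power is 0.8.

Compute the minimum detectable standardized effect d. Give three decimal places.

Need Φ(δ − 1.645) = 0.8, so δ = 1.645 + 0.842 = 2.486.
(Lower-tail contribution to power is negligible for δ > 0.)
δ = d·√n ⇒ d = δ/√n = 2.486/√202 = 0.1749.

d ≈ 0.175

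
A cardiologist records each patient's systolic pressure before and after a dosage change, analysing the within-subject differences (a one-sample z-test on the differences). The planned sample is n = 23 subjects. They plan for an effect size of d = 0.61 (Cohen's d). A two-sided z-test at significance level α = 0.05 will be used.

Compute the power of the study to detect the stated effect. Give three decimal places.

Power ≈ 0.833

Noncentrality parameter: δ = d·√n = 0.61 × √23 = 2.9255
Critical value for a two-sided test at α = 0.05: z_{α/2} = 1.960.
Power = Φ(δ − 1.960) + Φ(−δ − 1.960) = Φ(0.965) + Φ(-4.885) = 0.8329 + 0.0000 = 0.8329.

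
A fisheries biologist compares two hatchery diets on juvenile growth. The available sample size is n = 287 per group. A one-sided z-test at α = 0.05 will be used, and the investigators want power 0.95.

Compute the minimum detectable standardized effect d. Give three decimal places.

Required noncentrality: δ = z_{0.05} + z_{0.05} = 1.645 + 1.645 = 3.290.
δ = d·√(n/2) ⇒ d = δ/√(n/2) = 3.290/√(287/2) = 0.2746.

d ≈ 0.275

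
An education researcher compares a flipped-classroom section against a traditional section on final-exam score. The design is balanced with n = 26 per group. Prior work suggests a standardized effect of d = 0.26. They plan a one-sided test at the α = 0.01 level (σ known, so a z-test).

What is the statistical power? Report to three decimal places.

Noncentrality parameter: δ = d·√(n/2) = 0.26 × √(26/2) = 0.9374
One-sided α = 0.01 → critical value z_{0.01} = 2.326.
Power = Φ(δ − 2.326) = Φ(-1.389) = 0.0824.

Power ≈ 0.082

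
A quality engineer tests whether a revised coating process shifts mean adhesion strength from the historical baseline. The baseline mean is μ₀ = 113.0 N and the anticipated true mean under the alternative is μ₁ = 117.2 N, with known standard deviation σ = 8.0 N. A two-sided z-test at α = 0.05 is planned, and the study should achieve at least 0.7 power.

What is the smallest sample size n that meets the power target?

Standardized effect: d = |μ₁ − μ₀| / σ = |117.2 − 113.0| / 8.0 = 0.5250
Set Φ(δ − 1.960) = 0.7; then δ − 1.960 = Φ⁻¹(0.7) = 0.524, giving δ = 2.484.
(Ignoring the negligible lower-tail rejection probability gives the usual closed-form inversion.)
δ = d·√n ⇒ n = (δ/d)² = (2.484 / 0.5250)² = 22.39.
Round up to the next whole unit.

n = 23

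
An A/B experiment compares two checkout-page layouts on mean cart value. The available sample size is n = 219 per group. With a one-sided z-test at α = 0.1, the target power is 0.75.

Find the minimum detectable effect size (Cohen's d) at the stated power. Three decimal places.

Need Φ(δ − 1.282) = 0.75, so δ = 1.282 + 0.674 = 1.956.
δ = d·√(n/2) ⇒ d = δ/√(n/2) = 1.956/√(219/2) = 0.1869.

d ≈ 0.187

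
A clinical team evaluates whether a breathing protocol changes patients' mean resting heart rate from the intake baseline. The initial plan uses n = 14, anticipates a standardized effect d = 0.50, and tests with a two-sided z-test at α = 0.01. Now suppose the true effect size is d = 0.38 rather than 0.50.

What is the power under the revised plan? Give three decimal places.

Power ≈ 0.124

With d = 0.38: δ = d·√n = 0.38 × √14 = 1.4218. Critical value z_{0.005} = 2.576.
Revised power = Φ(δ − 2.576) + Φ(−δ − 2.576) = Φ(-1.154) + Φ(-3.998) = 0.1243 + 0.0000 = 0.1243.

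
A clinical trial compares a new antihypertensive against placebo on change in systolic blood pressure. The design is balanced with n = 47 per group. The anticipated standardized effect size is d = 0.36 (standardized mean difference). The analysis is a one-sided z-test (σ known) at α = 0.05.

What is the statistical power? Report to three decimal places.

Power ≈ 0.540

Noncentrality parameter: δ = d·√(n/2) = 0.36 × √(47/2) = 1.7452
One-sided α = 0.05 → critical value z_{0.05} = 1.645.
Power = Φ(δ − 1.645) = Φ(0.100) = 0.5400.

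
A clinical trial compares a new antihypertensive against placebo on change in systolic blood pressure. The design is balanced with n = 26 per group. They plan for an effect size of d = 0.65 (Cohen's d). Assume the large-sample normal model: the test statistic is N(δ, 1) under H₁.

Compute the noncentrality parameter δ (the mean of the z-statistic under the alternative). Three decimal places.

δ ≈ 2.344

The noncentrality parameter scales effect size by the design's sample-size factor: δ = d·√(n/2) = 0.65 × √(26/2) = 2.3436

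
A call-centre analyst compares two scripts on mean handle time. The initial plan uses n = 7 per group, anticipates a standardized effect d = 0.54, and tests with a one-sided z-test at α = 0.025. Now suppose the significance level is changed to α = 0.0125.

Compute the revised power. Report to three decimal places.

Power ≈ 0.109

δ = d·√(n/2) = 0.54 × √(7/2) = 1.0102 (unchanged). New critical value: z_{0.0125} = 2.241.
Revised power = P(Z > 2.241 − δ) = Φ(-1.231) = 0.1091.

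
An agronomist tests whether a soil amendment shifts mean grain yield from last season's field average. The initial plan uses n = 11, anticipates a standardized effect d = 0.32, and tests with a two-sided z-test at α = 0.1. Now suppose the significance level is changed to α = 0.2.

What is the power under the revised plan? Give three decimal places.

Power ≈ 0.422

δ = d·√n = 0.32 × √11 = 1.0613 (unchanged). New critical value: z_{0.1} = 1.282.
Revised power = Φ(δ − 1.282) + Φ(−δ − 1.282) = Φ(-0.220) + Φ(-2.343) = 0.4128 + 0.0096 = 0.4224.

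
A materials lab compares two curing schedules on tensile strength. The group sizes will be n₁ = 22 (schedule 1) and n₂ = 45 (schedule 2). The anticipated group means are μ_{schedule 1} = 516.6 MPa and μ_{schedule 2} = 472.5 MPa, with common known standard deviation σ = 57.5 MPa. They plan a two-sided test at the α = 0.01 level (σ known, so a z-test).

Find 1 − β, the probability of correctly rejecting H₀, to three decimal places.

Power ≈ 0.645

Standardized effect: d = |μ_{schedule 1} − μ_{schedule 2}| / σ = |516.6 − 472.5| / 57.5 = 0.7670
Noncentrality parameter: δ = d / √(1/n₁ + 1/n₂) = 0.7670 / √(1/22 + 1/45) = 2.9482
Critical value for a two-sided test at α = 0.01: z_{α/2} = 2.576.
Power = Φ(δ − 2.576) + Φ(−δ − 2.576) = Φ(0.372) + Φ(-5.524) = 0.6452 + 0.0000 = 0.6452.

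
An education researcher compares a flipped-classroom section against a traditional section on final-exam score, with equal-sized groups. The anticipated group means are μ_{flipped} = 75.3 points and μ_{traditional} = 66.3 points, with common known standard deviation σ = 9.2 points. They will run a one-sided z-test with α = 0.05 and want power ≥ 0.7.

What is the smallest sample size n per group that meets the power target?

n = 10 per group

Standardized effect: d = |μ_{flipped} − μ_{traditional}| / σ = |75.3 − 66.3| / 9.2 = 0.9783
For power 0.7 need Φ(δ − z_{0.05}) = 0.7, so δ = z_{0.05} + z_{0.30} = 1.645 + 0.524 = 2.169.
δ = d·√(n/2) ⇒ n = 2(δ/d)² = 2 × (2.169 / 0.9783)² = 9.83.
Rounding up, n = 10 per group.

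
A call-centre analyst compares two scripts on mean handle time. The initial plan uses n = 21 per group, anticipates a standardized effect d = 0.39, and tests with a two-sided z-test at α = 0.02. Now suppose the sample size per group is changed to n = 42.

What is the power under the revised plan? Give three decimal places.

Power ≈ 0.295

With n = 42 per group: δ = d·√(n/2) = 0.39 × √(42/2) = 1.7872. Critical value z_{0.01} = 2.326.
Revised power = Φ(δ − 2.326) + Φ(−δ − 2.326) = Φ(-0.539) + Φ(-4.114) = 0.2949 + 0.0000 = 0.2949.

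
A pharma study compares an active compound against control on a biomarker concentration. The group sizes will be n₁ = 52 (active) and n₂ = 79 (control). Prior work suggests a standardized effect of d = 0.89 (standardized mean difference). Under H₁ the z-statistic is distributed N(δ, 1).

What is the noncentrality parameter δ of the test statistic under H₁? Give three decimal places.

δ ≈ 4.984

δ = d / √(1/n₁ + 1/n₂) = 0.89 / √(1/52 + 1/79) = 4.9839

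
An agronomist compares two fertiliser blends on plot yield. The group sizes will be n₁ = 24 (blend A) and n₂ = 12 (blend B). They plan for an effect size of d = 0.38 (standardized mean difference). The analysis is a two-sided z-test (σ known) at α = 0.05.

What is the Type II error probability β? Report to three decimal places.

β ≈ 0.811

Noncentrality parameter: λ = d / √(1/n₁ + 1/n₂) = 0.38 / √(1/24 + 1/12) = 1.0748
Two-sided α = 0.05 → critical value z_{0.025} = 1.960.
Power = Φ(λ − 1.960) + Φ(−λ − 1.960) = Φ(-0.885) + Φ(-3.035) = 0.1880 + 0.0012 = 0.1892.
Type II error: β = 1 − power = 1 − 0.1892 = 0.8108.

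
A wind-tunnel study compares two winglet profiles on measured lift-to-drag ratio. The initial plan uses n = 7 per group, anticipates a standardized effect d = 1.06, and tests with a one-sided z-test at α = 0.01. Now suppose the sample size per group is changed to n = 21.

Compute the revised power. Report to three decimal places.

With n = 21 per group: δ = d·√(n/2) = 1.06 × √(21/2) = 3.4348. Critical value z_{0.01} = 2.326.
Revised power = Φ(δ − 2.326) = Φ(1.108) = 0.8662.

Power ≈ 0.866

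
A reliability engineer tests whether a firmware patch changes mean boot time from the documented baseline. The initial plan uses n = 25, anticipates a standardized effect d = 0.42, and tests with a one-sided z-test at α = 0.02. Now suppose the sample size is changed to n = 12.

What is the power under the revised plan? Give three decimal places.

With n = 12: δ = d·√n = 0.42 × √12 = 1.4549. Critical value z_{0.02} = 2.054.
Revised power = P(Z > 2.054 − δ) = Φ(-0.599) = 0.2746.

Power ≈ 0.275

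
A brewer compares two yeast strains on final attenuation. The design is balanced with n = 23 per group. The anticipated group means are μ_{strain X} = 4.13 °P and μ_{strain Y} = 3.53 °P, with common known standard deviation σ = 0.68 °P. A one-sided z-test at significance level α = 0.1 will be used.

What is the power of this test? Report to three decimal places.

Standardized effect: d = |μ_{strain X} − μ_{strain Y}| / σ = |4.13 − 3.53| / 0.68 = 0.8824
Noncentrality parameter: δ = d·√(n/2) = 0.8824 × √(23/2) = 2.9922
Critical value for a one-sided test at α = 0.1: z_α = 1.282.
Power = P(Z > 1.282 − δ) = Φ(1.711) = 0.9564.

Power ≈ 0.956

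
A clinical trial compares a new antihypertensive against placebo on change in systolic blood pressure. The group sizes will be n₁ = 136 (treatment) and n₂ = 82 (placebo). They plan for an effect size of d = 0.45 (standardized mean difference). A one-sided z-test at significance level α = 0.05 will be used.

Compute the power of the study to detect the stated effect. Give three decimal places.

Power ≈ 0.942

Noncentrality parameter: δ = d / √(1/n₁ + 1/n₂) = 0.45 / √(1/136 + 1/82) = 3.2186
One-sided α = 0.05 → critical value z_{0.05} = 1.645.
Power = Φ(δ − 1.645) = Φ(1.574) = 0.9422.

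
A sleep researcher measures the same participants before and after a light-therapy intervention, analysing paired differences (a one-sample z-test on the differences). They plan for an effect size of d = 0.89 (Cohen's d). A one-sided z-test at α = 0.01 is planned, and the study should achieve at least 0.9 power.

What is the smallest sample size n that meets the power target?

n = 17

Set Φ(δ − 2.326) = 0.9; then δ − 2.326 = Φ⁻¹(0.9) = 1.282, giving δ = 3.608.
δ = d·√n ⇒ n = (δ/d)² = (3.608 / 0.89)² = 16.43.
Round up to the next whole unit.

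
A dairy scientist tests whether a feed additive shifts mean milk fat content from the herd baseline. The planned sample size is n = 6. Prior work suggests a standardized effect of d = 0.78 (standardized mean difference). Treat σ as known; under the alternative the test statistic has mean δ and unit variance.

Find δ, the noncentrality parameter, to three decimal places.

δ ≈ 1.911

The noncentrality parameter scales effect size by the design's sample-size factor: δ = d·√n = 0.78 × √6 = 1.9106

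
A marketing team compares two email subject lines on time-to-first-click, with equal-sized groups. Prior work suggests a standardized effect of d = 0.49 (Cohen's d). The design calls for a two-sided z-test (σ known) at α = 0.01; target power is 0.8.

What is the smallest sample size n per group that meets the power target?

Set Φ(δ − 2.576) = 0.8; then δ − 2.576 = Φ⁻¹(0.8) = 0.842, giving δ = 3.417.
(For δ > 0 the lower-tail rejection region contributes negligibly to power, so the one-term inversion is standard.)
δ = d·√(n/2) ⇒ n = 2(δ/d)² = 2 × (3.417 / 0.49)² = 97.28.
Rounding up, n = 98 per group.

n = 98 per group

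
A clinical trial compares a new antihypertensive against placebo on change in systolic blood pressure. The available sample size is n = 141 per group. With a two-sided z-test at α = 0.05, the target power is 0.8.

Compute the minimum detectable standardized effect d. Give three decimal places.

Need Φ(δ − 1.960) = 0.8, so δ = 1.960 + 0.842 = 2.802.
(The second rejection-region term Φ(−δ − z_{α/2}) is negligible and dropped.)
δ = d·√(n/2) ⇒ d = δ/√(n/2) = 2.802/√(141/2) = 0.3337.

d ≈ 0.334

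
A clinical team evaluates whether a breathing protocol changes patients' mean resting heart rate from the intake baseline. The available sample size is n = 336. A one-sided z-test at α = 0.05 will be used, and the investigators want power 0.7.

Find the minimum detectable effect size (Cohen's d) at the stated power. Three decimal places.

d ≈ 0.118

Need Φ(δ − 1.645) = 0.7, so δ = 1.645 + 0.524 = 2.169.
δ = d·√n ⇒ d = δ/√n = 2.169/√336 = 0.1183.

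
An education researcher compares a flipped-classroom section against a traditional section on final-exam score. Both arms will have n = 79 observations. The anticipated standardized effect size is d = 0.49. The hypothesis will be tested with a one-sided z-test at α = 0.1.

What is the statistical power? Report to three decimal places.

Power ≈ 0.964

Noncentrality parameter: δ = d·√(n/2) = 0.49 × √(79/2) = 3.0796
Critical value for a one-sided test at α = 0.1: z_α = 1.282.
Power = P(Z > 1.282 − δ) = Φ(1.798) = 0.9639.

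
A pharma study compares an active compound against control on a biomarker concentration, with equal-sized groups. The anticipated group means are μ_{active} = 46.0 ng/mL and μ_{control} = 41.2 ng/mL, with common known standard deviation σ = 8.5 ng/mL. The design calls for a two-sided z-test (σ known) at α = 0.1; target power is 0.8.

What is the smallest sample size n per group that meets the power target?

Standardized effect: d = |μ_{active} − μ_{control}| / σ = |46.0 − 41.2| / 8.5 = 0.5647
Set Φ(δ − 1.645) = 0.8; then δ − 1.645 = Φ⁻¹(0.8) = 0.842, giving δ = 2.486.
(For δ > 0 the lower-tail rejection region contributes negligibly to power, so the one-term inversion is standard.)
δ = d·√(n/2) ⇒ n = 2(δ/d)² = 2 × (2.486 / 0.5647)² = 38.78.
Rounding up, n = 39 per group.

n = 39 per group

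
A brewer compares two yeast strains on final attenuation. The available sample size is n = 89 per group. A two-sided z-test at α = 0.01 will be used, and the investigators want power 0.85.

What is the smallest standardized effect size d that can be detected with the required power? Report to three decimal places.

d ≈ 0.542

Need Φ(δ − 2.576) = 0.85, so δ = 2.576 + 1.036 = 3.612.
(The second rejection-region term Φ(−δ − z_{α/2}) is negligible and dropped.)
δ = d·√(n/2) ⇒ d = δ/√(n/2) = 3.612/√(89/2) = 0.5415.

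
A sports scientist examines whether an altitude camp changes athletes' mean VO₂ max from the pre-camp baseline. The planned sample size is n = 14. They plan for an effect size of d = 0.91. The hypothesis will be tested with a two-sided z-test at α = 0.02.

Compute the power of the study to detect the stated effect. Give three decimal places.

Power ≈ 0.860

Noncentrality parameter: δ = d·√n = 0.91 × √14 = 3.4049
Critical value for a two-sided test at α = 0.02: z_{α/2} = 2.326.
Power = Φ(δ − 2.326) + Φ(−δ − 2.326) = Φ(1.079) + Φ(-5.731) = 0.8596 + 0.0000 = 0.8596.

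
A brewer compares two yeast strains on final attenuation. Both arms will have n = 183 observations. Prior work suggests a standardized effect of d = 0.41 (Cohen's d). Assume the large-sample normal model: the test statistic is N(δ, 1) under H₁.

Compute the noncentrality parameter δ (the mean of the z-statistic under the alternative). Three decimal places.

The noncentrality parameter scales effect size by the design's sample-size factor: δ = d·√(n/2) = 0.41 × √(183/2) = 3.9219

δ ≈ 3.922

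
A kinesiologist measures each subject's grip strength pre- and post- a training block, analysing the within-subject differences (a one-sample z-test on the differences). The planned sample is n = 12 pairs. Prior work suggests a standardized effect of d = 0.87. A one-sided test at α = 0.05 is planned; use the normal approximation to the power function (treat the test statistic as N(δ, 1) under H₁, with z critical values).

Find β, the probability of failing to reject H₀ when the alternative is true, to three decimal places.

Noncentrality parameter: δ = d·√n = 0.87 × √12 = 3.0138
One-sided α = 0.05 → critical value z_{0.05} = 1.645.
Power = Φ(δ − 1.645) = Φ(1.369) = 0.9145.
Type II error: β = 1 − power = 1 − 0.9145 = 0.0855.

β ≈ 0.086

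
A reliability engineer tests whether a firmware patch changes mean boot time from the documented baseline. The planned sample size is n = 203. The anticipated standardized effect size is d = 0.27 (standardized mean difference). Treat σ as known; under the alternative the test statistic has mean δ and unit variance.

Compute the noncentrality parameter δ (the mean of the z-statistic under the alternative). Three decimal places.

The noncentrality parameter scales effect size by the design's sample-size factor: δ = d·√n = 0.27 × √203 = 3.8469

δ ≈ 3.847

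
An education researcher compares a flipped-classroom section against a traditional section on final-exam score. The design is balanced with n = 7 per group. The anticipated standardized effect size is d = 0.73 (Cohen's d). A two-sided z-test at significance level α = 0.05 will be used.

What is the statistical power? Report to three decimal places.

Power ≈ 0.277

Noncentrality parameter: λ = d·√(n/2) = 0.73 × √(7/2) = 1.3657
Two-sided α = 0.05 → critical value z_{0.025} = 1.960.
Power = Φ(λ − 1.960) + Φ(−λ − 1.960) = Φ(-0.594) + Φ(-3.326) = 0.2762 + 0.0004 = 0.2766.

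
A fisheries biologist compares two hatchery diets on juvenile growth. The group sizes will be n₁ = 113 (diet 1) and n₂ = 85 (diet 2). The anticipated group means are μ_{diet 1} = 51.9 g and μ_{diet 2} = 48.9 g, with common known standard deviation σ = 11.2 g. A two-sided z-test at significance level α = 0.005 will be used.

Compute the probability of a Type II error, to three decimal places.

β ≈ 0.827

Standardized effect: d = |μ_{diet 1} − μ_{diet 2}| / σ = |51.9 − 48.9| / 11.2 = 0.2679
Noncentrality parameter: δ = d / √(1/n₁ + 1/n₂) = 0.2679 / √(1/113 + 1/85) = 1.8656
Two-sided α = 0.005 → critical value z_{0.0025} = 2.807.
Power = Φ(δ − 2.807) + Φ(−δ − 2.807) = Φ(-0.941) + Φ(-4.673) = 0.1732 + 0.0000 = 0.1732.
Type II error: β = 1 − power = 1 − 0.1732 = 0.8268.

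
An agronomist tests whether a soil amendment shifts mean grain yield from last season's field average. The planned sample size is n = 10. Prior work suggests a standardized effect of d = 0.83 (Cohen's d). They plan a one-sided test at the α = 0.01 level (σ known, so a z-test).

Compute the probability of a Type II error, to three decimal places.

β ≈ 0.383

Noncentrality parameter: δ = d·√n = 0.83 × √10 = 2.6247
One-sided α = 0.01 → critical value z_{0.01} = 2.326.
Power = P(Z > 2.326 − δ) = Φ(0.298) = 0.6173.
Type II error: β = 1 − power = 1 − 0.6173 = 0.3827.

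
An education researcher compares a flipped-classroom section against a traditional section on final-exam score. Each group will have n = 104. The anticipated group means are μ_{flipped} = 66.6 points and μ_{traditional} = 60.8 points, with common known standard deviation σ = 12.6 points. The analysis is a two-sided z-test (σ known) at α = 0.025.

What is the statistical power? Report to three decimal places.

Power ≈ 0.859

Standardized effect: d = |μ_{flipped} − μ_{traditional}| / σ = |66.6 − 60.8| / 12.6 = 0.4603
Noncentrality parameter: δ = d·√(n/2) = 0.4603 × √(104/2) = 3.3194
Two-sided α = 0.025 → critical value z_{0.0125} = 2.241.
Power = Φ(δ − 2.241) + Φ(−δ − 2.241) = Φ(1.078) + Φ(-5.561) = 0.8595 + 0.0000 = 0.8595.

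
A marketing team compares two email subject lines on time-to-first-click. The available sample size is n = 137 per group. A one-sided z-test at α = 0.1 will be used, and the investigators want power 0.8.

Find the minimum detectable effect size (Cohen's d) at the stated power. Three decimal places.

d ≈ 0.257

Required noncentrality: δ = z_{0.1} + z_{0.20} = 1.282 + 0.842 = 2.123.
δ = d·√(n/2) ⇒ d = δ/√(n/2) = 2.123/√(137/2) = 0.2565.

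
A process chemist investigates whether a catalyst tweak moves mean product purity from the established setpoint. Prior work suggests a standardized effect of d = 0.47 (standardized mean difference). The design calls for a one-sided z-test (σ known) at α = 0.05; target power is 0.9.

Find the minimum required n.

n = 39

For power 0.9 need Φ(δ − z_{0.05}) = 0.9, so δ = z_{0.05} + z_{0.10} = 1.645 + 1.282 = 2.926.
δ = d·√n ⇒ n = (δ/d)² = (2.926 / 0.47)² = 38.77.
Rounding up, n = 39.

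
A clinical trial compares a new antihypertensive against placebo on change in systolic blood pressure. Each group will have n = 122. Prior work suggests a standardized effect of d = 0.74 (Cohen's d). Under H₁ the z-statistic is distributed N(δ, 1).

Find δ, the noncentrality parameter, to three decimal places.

δ ≈ 5.780

The noncentrality parameter scales effect size by the design's sample-size factor: δ = d·√(n/2) = 0.74 × √(122/2) = 5.7796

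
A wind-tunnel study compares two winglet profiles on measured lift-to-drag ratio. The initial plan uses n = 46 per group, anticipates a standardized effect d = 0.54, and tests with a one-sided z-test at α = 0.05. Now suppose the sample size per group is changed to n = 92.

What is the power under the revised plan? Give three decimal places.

Power ≈ 0.978

With n = 92 per group: δ = d·√(n/2) = 0.54 × √(92/2) = 3.6625. Critical value z_{0.05} = 1.645.
Revised power = Φ(δ − 1.645) = Φ(2.018) = 0.9782.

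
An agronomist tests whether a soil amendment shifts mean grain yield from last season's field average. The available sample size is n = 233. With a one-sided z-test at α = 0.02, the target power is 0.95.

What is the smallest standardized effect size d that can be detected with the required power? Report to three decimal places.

d ≈ 0.242

Need Φ(δ − 2.054) = 0.95, so δ = 2.054 + 1.645 = 3.699.
δ = d·√n ⇒ d = δ/√n = 3.699/√233 = 0.2423.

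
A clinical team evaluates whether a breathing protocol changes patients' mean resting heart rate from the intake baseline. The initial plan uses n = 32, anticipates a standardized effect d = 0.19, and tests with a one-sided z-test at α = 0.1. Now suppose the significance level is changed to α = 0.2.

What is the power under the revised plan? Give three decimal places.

δ = d·√n = 0.19 × √32 = 1.0748 (unchanged). New critical value: z_{0.2} = 0.842.
Revised power = Φ(δ − 0.842) = Φ(0.233) = 0.5922.

Power ≈ 0.592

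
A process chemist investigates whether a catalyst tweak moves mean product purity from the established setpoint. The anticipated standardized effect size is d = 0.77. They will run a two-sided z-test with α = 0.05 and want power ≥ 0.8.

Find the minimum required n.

n = 14

For power 0.8 need Φ(δ − z_{0.025}) = 0.8, so δ = z_{0.025} + z_{0.20} = 1.960 + 0.842 = 2.802.
(Ignoring the negligible lower-tail rejection probability gives the usual closed-form inversion.)
δ = d·√n ⇒ n = (δ/d)² = (2.802 / 0.77)² = 13.24.
Rounding up, n = 14.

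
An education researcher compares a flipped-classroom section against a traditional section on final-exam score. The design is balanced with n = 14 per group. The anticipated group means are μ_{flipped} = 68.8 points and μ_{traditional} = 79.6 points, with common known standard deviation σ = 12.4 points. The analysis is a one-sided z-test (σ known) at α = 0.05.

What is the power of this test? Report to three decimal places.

Power ≈ 0.745

Standardized effect: d = |μ_{flipped} − μ_{traditional}| / σ = |68.8 − 79.6| / 12.4 = 0.8710
Noncentrality parameter: δ = d·√(n/2) = 0.8710 × √(14/2) = 2.3044
One-sided α = 0.05 → critical value z_{0.05} = 1.645.
Power = P(Z > 1.645 − δ) = Φ(0.660) = 0.7452.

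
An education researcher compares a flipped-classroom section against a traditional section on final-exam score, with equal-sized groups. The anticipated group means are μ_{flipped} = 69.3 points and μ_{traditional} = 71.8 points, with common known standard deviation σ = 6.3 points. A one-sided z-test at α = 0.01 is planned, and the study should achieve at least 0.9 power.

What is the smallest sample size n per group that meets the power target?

Standardized effect: d = |μ_{flipped} − μ_{traditional}| / σ = |69.3 − 71.8| / 6.3 = 0.3968
Set Φ(δ − 2.326) = 0.9; then δ − 2.326 = Φ⁻¹(0.9) = 1.282, giving δ = 3.608.
δ = d·√(n/2) ⇒ n = 2(δ/d)² = 2 × (3.608 / 0.3968)² = 165.33.
Rounding up, n = 166 per group.

n = 166 per group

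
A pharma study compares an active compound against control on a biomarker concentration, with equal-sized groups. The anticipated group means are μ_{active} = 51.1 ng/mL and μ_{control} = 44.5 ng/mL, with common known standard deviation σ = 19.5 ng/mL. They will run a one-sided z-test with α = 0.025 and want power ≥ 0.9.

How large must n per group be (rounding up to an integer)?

Standardized effect: d = |μ_{active} − μ_{control}| / σ = |51.1 − 44.5| / 19.5 = 0.3385
For power 0.9 need Φ(δ − z_{0.025}) = 0.9, so δ = z_{0.025} + z_{0.10} = 1.960 + 1.282 = 3.242.
δ = d·√(n/2) ⇒ n = 2(δ/d)² = 2 × (3.242 / 0.3385)² = 183.45.
Rounding up, n = 184 per group.

n = 184 per group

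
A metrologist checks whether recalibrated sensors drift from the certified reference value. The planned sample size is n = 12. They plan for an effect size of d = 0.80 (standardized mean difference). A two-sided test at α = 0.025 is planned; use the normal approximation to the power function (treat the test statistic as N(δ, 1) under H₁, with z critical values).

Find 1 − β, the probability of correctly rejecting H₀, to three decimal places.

Noncentrality parameter: δ = d·√n = 0.80 × √12 = 2.7713
Two-sided α = 0.025 → critical value z_{0.0125} = 2.241.
Power = Φ(δ − 2.241) + Φ(−δ − 2.241) = Φ(0.530) + Φ(-5.013) = 0.7019 + 0.0000 = 0.7019.

Power ≈ 0.702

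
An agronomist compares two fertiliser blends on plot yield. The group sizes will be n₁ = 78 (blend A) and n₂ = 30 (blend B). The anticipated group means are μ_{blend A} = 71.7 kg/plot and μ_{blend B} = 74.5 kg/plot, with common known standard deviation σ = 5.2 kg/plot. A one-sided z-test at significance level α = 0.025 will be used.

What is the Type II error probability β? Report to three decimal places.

Standardized effect: d = |μ_{blend A} − μ_{blend B}| / σ = |71.7 − 74.5| / 5.2 = 0.5385
Noncentrality parameter: δ = d / √(1/n₁ + 1/n₂) = 0.5385 / √(1/78 + 1/30) = 2.5064
Critical value for a one-sided test at α = 0.025: z_α = 1.960.
Power = P(Z > 1.960 − δ) = Φ(0.546) = 0.7076.
Type II error: β = 1 − power = 1 − 0.7076 = 0.2924.

β ≈ 0.292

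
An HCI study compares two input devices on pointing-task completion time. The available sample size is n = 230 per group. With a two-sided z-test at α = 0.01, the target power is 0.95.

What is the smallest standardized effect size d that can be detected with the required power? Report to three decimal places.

d ≈ 0.394

Need Φ(δ − 2.576) = 0.95, so δ = 2.576 + 1.645 = 4.221.
(The second rejection-region term Φ(−δ − z_{α/2}) is negligible and dropped.)
δ = d·√(n/2) ⇒ d = δ/√(n/2) = 4.221/√(230/2) = 0.3936.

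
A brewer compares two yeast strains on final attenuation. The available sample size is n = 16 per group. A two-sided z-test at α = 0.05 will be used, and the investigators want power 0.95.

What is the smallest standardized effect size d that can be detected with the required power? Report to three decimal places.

Required noncentrality: δ = z_{0.025} + z_{0.05} = 1.960 + 1.645 = 3.605.
(Lower-tail contribution to power is negligible for δ > 0.)
δ = d·√(n/2) ⇒ d = δ/√(n/2) = 3.605/√(16/2) = 1.2745.

d ≈ 1.274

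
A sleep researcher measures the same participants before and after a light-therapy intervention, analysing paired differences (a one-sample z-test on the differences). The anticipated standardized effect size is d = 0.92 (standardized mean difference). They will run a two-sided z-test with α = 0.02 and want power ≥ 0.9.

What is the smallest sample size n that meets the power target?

Set Φ(δ − 2.326) = 0.9; then δ − 2.326 = Φ⁻¹(0.9) = 1.282, giving δ = 3.608.
(Ignoring the negligible lower-tail rejection probability gives the usual closed-form inversion.)
δ = d·√n ⇒ n = (δ/d)² = (3.608 / 0.92)² = 15.38.
Round up to the next whole unit.

n = 16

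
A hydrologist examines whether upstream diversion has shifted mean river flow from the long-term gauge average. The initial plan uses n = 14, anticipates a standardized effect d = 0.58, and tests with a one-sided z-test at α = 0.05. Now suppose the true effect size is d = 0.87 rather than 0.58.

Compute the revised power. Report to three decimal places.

With d = 0.87: δ = d·√n = 0.87 × √14 = 3.2552. Critical value z_{0.05} = 1.645.
Revised power = P(Z > 1.645 − δ) = Φ(1.610) = 0.9463.

Power ≈ 0.946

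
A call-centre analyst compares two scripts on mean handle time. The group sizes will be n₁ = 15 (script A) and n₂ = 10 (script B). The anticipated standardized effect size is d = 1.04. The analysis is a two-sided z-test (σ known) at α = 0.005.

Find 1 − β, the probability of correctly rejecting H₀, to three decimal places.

Noncentrality parameter: λ = d / √(1/n₁ + 1/n₂) = 1.04 / √(1/15 + 1/10) = 2.5475
Two-sided α = 0.005 → critical value z_{0.0025} = 2.807.
Power = Φ(λ − 2.807) + Φ(−λ − 2.807) = Φ(-0.260) + Φ(-5.355) = 0.3976 + 0.0000 = 0.3976.

Power ≈ 0.398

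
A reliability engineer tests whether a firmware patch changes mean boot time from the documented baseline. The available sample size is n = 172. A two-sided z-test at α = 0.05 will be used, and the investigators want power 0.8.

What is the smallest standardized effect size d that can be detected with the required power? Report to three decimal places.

d ≈ 0.214

Need Φ(δ − 1.960) = 0.8, so δ = 1.960 + 0.842 = 2.802.
(The second rejection-region term Φ(−δ − z_{α/2}) is negligible and dropped.)
δ = d·√n ⇒ d = δ/√n = 2.802/√172 = 0.2136.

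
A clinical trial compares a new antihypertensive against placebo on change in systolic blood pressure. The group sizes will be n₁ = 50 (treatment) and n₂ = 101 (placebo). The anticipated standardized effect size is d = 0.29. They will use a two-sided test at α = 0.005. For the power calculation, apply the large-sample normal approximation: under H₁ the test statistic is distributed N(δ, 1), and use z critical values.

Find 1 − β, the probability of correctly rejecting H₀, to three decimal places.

Power ≈ 0.129

Noncentrality parameter: δ = d / √(1/n₁ + 1/n₂) = 0.29 / √(1/50 + 1/101) = 1.6771
Critical value for a two-sided test at α = 0.005: z_{α/2} = 2.807.
Power = Φ(δ − 2.807) + Φ(−δ − 2.807) = Φ(-1.130) + Φ(-4.484) = 0.1292 + 0.0000 = 0.1293.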